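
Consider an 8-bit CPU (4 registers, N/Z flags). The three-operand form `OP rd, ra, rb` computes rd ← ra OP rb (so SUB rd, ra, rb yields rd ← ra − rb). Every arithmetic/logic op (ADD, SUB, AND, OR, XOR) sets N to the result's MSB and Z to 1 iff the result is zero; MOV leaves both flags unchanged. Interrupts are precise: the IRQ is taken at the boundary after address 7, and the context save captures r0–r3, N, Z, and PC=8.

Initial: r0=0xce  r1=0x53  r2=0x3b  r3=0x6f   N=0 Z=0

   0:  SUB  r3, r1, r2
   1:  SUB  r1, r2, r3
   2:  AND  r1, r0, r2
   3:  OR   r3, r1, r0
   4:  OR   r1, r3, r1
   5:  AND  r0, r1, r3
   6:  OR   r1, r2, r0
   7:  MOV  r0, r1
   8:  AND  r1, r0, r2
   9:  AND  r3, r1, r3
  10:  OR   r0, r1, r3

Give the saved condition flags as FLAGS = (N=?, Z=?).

FLAGS = (N=1, Z=0)

after  0: r0=0xce r1=0x53 r2=0x3b r3=0x18  N=0 Z=0
after  1: r0=0xce r1=0x23 r2=0x3b r3=0x18  N=0 Z=0
after  2: r0=0xce r1=0x0a r2=0x3b r3=0x18  N=0 Z=0
after  3: r0=0xce r1=0x0a r2=0x3b r3=0xce  N=1 Z=0
after  4: r0=0xce r1=0xce r2=0x3b r3=0xce  N=1 Z=0
after  5: r0=0xce r1=0xce r2=0x3b r3=0xce  N=1 Z=0
after  6: r0=0xce r1=0xff r2=0x3b r3=0xce  N=1 Z=0
after  7: r0=0xff r1=0xff r2=0x3b r3=0xce  N=1 Z=0
-- IRQ taken; context saved, return-PC = 8 --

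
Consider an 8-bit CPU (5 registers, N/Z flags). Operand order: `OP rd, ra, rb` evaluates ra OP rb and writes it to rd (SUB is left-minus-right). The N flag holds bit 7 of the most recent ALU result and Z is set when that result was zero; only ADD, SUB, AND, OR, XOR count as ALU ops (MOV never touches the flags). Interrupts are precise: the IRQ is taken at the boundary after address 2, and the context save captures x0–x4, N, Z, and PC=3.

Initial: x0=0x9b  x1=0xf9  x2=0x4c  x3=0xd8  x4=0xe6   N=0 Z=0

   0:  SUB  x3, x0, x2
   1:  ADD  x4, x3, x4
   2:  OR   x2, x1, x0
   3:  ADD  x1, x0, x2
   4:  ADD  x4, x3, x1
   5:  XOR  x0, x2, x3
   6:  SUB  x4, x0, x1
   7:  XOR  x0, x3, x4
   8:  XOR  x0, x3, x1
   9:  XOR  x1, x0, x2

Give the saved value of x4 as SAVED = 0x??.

after  0: x0=0x9b x1=0xf9 x2=0x4c x3=0x4f x4=0xe6  N=0 Z=0
after  1: x0=0x9b x1=0xf9 x2=0x4c x3=0x4f x4=0x35  N=0 Z=0
after  2: x0=0x9b x1=0xf9 x2=0xfb x3=0x4f x4=0x35  N=1 Z=0
-- IRQ taken; context saved, return-PC = 3 --

SAVED = 0x35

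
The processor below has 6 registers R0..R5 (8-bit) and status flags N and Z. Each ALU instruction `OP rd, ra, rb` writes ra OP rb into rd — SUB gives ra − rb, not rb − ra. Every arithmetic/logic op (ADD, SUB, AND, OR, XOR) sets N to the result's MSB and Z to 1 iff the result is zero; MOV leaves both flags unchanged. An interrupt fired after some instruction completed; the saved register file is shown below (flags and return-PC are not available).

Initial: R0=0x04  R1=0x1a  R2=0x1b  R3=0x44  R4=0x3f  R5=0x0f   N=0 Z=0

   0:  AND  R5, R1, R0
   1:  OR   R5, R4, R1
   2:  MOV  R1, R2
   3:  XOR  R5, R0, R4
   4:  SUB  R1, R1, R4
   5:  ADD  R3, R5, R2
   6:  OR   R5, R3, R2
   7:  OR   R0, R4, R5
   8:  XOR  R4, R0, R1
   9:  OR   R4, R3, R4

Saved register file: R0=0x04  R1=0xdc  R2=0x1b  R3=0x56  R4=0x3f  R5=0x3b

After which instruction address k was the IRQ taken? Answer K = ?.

after  0: R0=0x04 R1=0x1a R2=0x1b R3=0x44 R4=0x3f R5=0x00  N=0 Z=1
after  1: R0=0x04 R1=0x1a R2=0x1b R3=0x44 R4=0x3f R5=0x3f  N=0 Z=0
after  2: R0=0x04 R1=0x1b R2=0x1b R3=0x44 R4=0x3f R5=0x3f  N=0 Z=0
after  3: R0=0x04 R1=0x1b R2=0x1b R3=0x44 R4=0x3f R5=0x3b  N=0 Z=0
after  4: R0=0x04 R1=0xdc R2=0x1b R3=0x44 R4=0x3f R5=0x3b  N=1 Z=0
after  5: R0=0x04 R1=0xdc R2=0x1b R3=0x56 R4=0x3f R5=0x3b  N=0 Z=0
-- IRQ taken; context saved, return-PC = 6 --

K = 5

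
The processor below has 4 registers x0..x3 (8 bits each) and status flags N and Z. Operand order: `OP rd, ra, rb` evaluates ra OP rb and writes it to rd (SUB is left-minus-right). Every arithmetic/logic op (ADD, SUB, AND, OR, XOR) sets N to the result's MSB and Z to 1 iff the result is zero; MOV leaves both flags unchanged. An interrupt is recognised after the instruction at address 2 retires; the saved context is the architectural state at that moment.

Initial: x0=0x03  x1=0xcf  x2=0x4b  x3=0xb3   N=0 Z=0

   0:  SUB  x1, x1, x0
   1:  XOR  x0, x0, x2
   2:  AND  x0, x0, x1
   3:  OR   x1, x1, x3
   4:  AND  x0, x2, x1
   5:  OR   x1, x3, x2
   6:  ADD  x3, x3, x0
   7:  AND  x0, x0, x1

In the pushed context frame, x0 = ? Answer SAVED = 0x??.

SAVED = 0x48

after  0: x0=0x03 x1=0xcc x2=0x4b x3=0xb3  N=1 Z=0
after  1: x0=0x48 x1=0xcc x2=0x4b x3=0xb3  N=0 Z=0
after  2: x0=0x48 x1=0xcc x2=0x4b x3=0xb3  N=0 Z=0
-- IRQ taken; context saved, return-PC = 3 --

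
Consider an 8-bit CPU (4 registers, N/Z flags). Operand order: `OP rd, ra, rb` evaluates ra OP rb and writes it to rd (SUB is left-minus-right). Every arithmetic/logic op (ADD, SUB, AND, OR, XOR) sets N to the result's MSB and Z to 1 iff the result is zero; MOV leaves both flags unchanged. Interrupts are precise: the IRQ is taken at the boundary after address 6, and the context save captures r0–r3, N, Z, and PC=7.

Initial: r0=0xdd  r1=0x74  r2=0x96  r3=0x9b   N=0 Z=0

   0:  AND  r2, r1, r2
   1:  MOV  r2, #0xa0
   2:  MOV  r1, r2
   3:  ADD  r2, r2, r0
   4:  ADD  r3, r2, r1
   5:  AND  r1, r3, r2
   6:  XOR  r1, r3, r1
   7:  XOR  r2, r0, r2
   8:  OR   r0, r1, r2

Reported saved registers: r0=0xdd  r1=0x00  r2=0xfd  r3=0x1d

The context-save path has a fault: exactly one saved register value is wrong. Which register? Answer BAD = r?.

after  0: r0=0xdd r1=0x74 r2=0x14 r3=0x9b  N=0 Z=0
after  1: r0=0xdd r1=0x74 r2=0xa0 r3=0x9b  N=0 Z=0
after  2: r0=0xdd r1=0xa0 r2=0xa0 r3=0x9b  N=0 Z=0
after  3: r0=0xdd r1=0xa0 r2=0x7d r3=0x9b  N=0 Z=0
after  4: r0=0xdd r1=0xa0 r2=0x7d r3=0x1d  N=0 Z=0
after  5: r0=0xdd r1=0x1d r2=0x7d r3=0x1d  N=0 Z=0
after  6: r0=0xdd r1=0x00 r2=0x7d r3=0x1d  N=0 Z=1
-- IRQ taken; context saved, return-PC = 7 --
mismatch: r2: reported 0xfd vs actual 0x7d

BAD = r2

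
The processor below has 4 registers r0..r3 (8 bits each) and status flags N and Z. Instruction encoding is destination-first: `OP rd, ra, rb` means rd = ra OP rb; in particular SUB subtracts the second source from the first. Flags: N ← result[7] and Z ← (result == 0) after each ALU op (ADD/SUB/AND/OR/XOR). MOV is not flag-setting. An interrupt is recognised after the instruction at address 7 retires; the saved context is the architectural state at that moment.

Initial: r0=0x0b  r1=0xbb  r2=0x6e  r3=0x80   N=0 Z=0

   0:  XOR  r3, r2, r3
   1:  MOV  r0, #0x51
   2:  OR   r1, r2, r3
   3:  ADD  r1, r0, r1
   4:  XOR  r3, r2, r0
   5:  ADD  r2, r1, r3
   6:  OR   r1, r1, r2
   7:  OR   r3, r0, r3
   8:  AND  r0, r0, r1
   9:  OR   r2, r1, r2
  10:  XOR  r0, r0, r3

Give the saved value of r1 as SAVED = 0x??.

after  0: r0=0x0b r1=0xbb r2=0x6e r3=0xee  N=1 Z=0
after  1: r0=0x51 r1=0xbb r2=0x6e r3=0xee  N=1 Z=0
after  2: r0=0x51 r1=0xee r2=0x6e r3=0xee  N=1 Z=0
after  3: r0=0x51 r1=0x3f r2=0x6e r3=0xee  N=0 Z=0
after  4: r0=0x51 r1=0x3f r2=0x6e r3=0x3f  N=0 Z=0
after  5: r0=0x51 r1=0x3f r2=0x7e r3=0x3f  N=0 Z=0
after  6: r0=0x51 r1=0x7f r2=0x7e r3=0x3f  N=0 Z=0
after  7: r0=0x51 r1=0x7f r2=0x7e r3=0x7f  N=0 Z=0
-- IRQ taken; context saved, return-PC = 8 --

SAVED = 0x7f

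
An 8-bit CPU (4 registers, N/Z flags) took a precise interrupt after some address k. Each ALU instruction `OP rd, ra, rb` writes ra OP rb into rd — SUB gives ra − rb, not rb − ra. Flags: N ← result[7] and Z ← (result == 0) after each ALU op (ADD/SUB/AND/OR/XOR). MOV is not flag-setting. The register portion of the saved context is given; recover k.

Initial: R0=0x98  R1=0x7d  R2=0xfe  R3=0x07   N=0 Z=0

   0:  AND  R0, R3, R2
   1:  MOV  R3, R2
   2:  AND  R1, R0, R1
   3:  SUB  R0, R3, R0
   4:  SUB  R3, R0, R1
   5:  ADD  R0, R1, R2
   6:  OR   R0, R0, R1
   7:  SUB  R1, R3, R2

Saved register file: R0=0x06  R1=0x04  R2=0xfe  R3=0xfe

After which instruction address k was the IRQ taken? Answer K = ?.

after  0: R0=0x06 R1=0x7d R2=0xfe R3=0x07  N=0 Z=0
after  1: R0=0x06 R1=0x7d R2=0xfe R3=0xfe  N=0 Z=0
after  2: R0=0x06 R1=0x04 R2=0xfe R3=0xfe  N=0 Z=0
-- IRQ taken; context saved, return-PC = 3 --

K = 2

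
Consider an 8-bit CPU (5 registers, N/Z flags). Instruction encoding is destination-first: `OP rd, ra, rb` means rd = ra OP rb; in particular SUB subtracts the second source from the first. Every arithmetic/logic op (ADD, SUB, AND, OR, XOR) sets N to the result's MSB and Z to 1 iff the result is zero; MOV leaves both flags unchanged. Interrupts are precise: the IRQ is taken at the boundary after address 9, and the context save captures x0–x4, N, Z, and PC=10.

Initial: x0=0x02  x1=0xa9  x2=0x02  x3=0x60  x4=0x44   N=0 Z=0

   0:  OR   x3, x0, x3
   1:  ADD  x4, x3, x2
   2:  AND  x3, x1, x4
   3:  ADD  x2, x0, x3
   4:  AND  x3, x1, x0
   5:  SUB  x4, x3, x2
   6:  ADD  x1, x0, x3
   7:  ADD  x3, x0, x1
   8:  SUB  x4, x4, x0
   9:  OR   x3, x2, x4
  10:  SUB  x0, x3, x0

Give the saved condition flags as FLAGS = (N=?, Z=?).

after  0: x0=0x02 x1=0xa9 x2=0x02 x3=0x62 x4=0x44  N=0 Z=0
after  1: x0=0x02 x1=0xa9 x2=0x02 x3=0x62 x4=0x64  N=0 Z=0
after  2: x0=0x02 x1=0xa9 x2=0x02 x3=0x20 x4=0x64  N=0 Z=0
after  3: x0=0x02 x1=0xa9 x2=0x22 x3=0x20 x4=0x64  N=0 Z=0
after  4: x0=0x02 x1=0xa9 x2=0x22 x3=0x00 x4=0x64  N=0 Z=1
after  5: x0=0x02 x1=0xa9 x2=0x22 x3=0x00 x4=0xde  N=1 Z=0
after  6: x0=0x02 x1=0x02 x2=0x22 x3=0x00 x4=0xde  N=0 Z=0
after  7: x0=0x02 x1=0x02 x2=0x22 x3=0x04 x4=0xde  N=0 Z=0
after  8: x0=0x02 x1=0x02 x2=0x22 x3=0x04 x4=0xdc  N=1 Z=0
after  9: x0=0x02 x1=0x02 x2=0x22 x3=0xfe x4=0xdc  N=1 Z=0
-- IRQ taken; context saved, return-PC = 10 --

FLAGS = (N=1, Z=0)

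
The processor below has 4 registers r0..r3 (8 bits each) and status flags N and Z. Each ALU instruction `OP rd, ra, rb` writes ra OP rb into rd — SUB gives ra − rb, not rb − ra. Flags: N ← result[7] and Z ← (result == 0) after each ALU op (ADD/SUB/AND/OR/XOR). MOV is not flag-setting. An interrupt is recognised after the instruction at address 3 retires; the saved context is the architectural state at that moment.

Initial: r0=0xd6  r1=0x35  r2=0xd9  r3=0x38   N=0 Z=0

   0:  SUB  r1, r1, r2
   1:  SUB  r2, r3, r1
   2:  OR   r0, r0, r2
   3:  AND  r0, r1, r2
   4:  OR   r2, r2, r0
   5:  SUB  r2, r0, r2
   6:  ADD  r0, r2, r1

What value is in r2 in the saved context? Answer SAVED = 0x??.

after  0: r0=0xd6 r1=0x5c r2=0xd9 r3=0x38  N=0 Z=0
after  1: r0=0xd6 r1=0x5c r2=0xdc r3=0x38  N=1 Z=0
after  2: r0=0xde r1=0x5c r2=0xdc r3=0x38  N=1 Z=0
after  3: r0=0x5c r1=0x5c r2=0xdc r3=0x38  N=0 Z=0
-- IRQ taken; context saved, return-PC = 4 --

SAVED = 0xdc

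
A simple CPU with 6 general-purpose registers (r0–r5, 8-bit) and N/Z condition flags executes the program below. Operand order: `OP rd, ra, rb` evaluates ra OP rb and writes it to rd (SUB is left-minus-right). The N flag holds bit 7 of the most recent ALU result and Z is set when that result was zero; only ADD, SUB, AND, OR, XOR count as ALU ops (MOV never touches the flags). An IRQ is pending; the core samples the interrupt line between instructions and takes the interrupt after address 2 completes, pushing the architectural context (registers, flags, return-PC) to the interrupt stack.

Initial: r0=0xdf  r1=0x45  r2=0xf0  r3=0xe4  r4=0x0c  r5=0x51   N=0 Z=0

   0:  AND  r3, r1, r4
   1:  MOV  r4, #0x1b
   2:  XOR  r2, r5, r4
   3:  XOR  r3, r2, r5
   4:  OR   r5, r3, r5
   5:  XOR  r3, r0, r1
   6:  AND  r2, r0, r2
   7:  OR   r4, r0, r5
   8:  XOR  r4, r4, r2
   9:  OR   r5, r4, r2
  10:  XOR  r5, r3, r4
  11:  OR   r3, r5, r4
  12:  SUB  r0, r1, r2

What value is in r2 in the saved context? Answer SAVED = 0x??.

after  0: r0=0xdf r1=0x45 r2=0xf0 r3=0x04 r4=0x0c r5=0x51  N=0 Z=0
after  1: r0=0xdf r1=0x45 r2=0xf0 r3=0x04 r4=0x1b r5=0x51  N=0 Z=0
after  2: r0=0xdf r1=0x45 r2=0x4a r3=0x04 r4=0x1b r5=0x51  N=0 Z=0
-- IRQ taken; context saved, return-PC = 3 --

SAVED = 0x4a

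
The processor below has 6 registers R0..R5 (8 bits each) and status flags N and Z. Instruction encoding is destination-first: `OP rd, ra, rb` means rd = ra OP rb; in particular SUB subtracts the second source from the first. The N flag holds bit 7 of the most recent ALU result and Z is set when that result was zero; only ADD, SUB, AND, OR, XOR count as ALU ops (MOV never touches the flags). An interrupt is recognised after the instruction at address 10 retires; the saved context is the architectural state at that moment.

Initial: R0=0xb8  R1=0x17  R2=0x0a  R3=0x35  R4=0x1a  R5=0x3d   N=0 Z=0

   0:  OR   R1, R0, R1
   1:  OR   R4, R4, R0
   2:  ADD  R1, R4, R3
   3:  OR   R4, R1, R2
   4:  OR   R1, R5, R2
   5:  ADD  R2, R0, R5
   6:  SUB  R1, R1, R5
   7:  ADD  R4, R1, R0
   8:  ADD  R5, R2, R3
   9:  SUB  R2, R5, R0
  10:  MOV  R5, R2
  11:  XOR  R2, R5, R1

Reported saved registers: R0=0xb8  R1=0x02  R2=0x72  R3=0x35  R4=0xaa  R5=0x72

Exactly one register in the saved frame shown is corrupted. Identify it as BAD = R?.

BAD = R4

after  0: R0=0xb8 R1=0xbf R2=0x0a R3=0x35 R4=0x1a R5=0x3d  N=1 Z=0
after  1: R0=0xb8 R1=0xbf R2=0x0a R3=0x35 R4=0xba R5=0x3d  N=1 Z=0
after  2: R0=0xb8 R1=0xef R2=0x0a R3=0x35 R4=0xba R5=0x3d  N=1 Z=0
after  3: R0=0xb8 R1=0xef R2=0x0a R3=0x35 R4=0xef R5=0x3d  N=1 Z=0
after  4: R0=0xb8 R1=0x3f R2=0x0a R3=0x35 R4=0xef R5=0x3d  N=0 Z=0
after  5: R0=0xb8 R1=0x3f R2=0xf5 R3=0x35 R4=0xef R5=0x3d  N=1 Z=0
after  6: R0=0xb8 R1=0x02 R2=0xf5 R3=0x35 R4=0xef R5=0x3d  N=0 Z=0
after  7: R0=0xb8 R1=0x02 R2=0xf5 R3=0x35 R4=0xba R5=0x3d  N=1 Z=0
after  8: R0=0xb8 R1=0x02 R2=0xf5 R3=0x35 R4=0xba R5=0x2a  N=0 Z=0
after  9: R0=0xb8 R1=0x02 R2=0x72 R3=0x35 R4=0xba R5=0x2a  N=0 Z=0
after 10: R0=0xb8 R1=0x02 R2=0x72 R3=0x35 R4=0xba R5=0x72  N=0 Z=0
-- IRQ taken; context saved, return-PC = 11 --
mismatch: R4: reported 0xaa vs actual 0xba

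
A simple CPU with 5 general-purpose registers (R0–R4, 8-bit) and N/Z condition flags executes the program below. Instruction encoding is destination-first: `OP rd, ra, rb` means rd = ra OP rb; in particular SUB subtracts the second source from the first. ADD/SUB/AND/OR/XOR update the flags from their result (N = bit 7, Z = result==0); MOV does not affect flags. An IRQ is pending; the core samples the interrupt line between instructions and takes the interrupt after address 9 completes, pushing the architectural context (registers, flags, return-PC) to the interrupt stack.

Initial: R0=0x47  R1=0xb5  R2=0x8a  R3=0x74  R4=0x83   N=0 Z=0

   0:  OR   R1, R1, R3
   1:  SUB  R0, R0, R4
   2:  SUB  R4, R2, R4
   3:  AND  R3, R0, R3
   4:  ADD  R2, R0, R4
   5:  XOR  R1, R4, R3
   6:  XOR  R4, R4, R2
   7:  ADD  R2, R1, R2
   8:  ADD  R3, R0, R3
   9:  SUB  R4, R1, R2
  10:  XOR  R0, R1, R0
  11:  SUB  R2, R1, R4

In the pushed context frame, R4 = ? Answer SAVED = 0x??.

SAVED = 0x35

after  0: R0=0x47 R1=0xf5 R2=0x8a R3=0x74 R4=0x83  N=1 Z=0
after  1: R0=0xc4 R1=0xf5 R2=0x8a R3=0x74 R4=0x83  N=1 Z=0
after  2: R0=0xc4 R1=0xf5 R2=0x8a R3=0x74 R4=0x07  N=0 Z=0
after  3: R0=0xc4 R1=0xf5 R2=0x8a R3=0x44 R4=0x07  N=0 Z=0
after  4: R0=0xc4 R1=0xf5 R2=0xcb R3=0x44 R4=0x07  N=1 Z=0
after  5: R0=0xc4 R1=0x43 R2=0xcb R3=0x44 R4=0x07  N=0 Z=0
after  6: R0=0xc4 R1=0x43 R2=0xcb R3=0x44 R4=0xcc  N=1 Z=0
after  7: R0=0xc4 R1=0x43 R2=0x0e R3=0x44 R4=0xcc  N=0 Z=0
after  8: R0=0xc4 R1=0x43 R2=0x0e R3=0x08 R4=0xcc  N=0 Z=0
after  9: R0=0xc4 R1=0x43 R2=0x0e R3=0x08 R4=0x35  N=0 Z=0
-- IRQ taken; context saved, return-PC = 10 --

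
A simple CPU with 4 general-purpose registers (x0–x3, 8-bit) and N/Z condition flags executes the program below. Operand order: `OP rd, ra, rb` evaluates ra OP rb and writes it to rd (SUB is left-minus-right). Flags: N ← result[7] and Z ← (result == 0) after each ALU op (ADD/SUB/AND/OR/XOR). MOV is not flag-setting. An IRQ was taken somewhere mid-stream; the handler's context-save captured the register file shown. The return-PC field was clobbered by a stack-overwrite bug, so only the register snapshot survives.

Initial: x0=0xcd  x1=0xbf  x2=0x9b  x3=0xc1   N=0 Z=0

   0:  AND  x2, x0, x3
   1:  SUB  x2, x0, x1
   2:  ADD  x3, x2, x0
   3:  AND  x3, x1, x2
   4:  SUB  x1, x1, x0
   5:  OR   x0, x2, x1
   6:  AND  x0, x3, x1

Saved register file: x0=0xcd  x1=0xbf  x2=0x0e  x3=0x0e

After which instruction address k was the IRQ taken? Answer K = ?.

after  0: x0=0xcd x1=0xbf x2=0xc1 x3=0xc1  N=1 Z=0
after  1: x0=0xcd x1=0xbf x2=0x0e x3=0xc1  N=0 Z=0
after  2: x0=0xcd x1=0xbf x2=0x0e x3=0xdb  N=1 Z=0
after  3: x0=0xcd x1=0xbf x2=0x0e x3=0x0e  N=0 Z=0
-- IRQ taken; context saved, return-PC = 4 --

K = 3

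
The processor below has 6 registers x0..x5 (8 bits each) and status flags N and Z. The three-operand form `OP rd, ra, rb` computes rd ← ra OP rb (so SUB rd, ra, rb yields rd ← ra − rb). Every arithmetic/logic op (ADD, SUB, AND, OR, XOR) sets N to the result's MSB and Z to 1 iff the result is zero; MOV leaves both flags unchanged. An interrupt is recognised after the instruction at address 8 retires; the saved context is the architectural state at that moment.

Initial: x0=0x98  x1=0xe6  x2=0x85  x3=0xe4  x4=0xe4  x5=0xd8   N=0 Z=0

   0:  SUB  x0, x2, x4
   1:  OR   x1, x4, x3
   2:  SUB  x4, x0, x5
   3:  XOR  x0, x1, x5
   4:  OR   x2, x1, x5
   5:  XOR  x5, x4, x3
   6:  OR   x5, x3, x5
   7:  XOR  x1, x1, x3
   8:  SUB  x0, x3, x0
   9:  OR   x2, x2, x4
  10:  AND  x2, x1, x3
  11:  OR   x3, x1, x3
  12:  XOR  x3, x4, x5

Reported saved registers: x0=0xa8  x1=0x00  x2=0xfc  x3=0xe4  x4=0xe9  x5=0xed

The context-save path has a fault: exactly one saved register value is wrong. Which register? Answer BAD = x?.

after  0: x0=0xa1 x1=0xe6 x2=0x85 x3=0xe4 x4=0xe4 x5=0xd8  N=1 Z=0
after  1: x0=0xa1 x1=0xe4 x2=0x85 x3=0xe4 x4=0xe4 x5=0xd8  N=1 Z=0
after  2: x0=0xa1 x1=0xe4 x2=0x85 x3=0xe4 x4=0xc9 x5=0xd8  N=1 Z=0
after  3: x0=0x3c x1=0xe4 x2=0x85 x3=0xe4 x4=0xc9 x5=0xd8  N=0 Z=0
after  4: x0=0x3c x1=0xe4 x2=0xfc x3=0xe4 x4=0xc9 x5=0xd8  N=1 Z=0
after  5: x0=0x3c x1=0xe4 x2=0xfc x3=0xe4 x4=0xc9 x5=0x2d  N=0 Z=0
after  6: x0=0x3c x1=0xe4 x2=0xfc x3=0xe4 x4=0xc9 x5=0xed  N=1 Z=0
after  7: x0=0x3c x1=0x00 x2=0xfc x3=0xe4 x4=0xc9 x5=0xed  N=0 Z=1
after  8: x0=0xa8 x1=0x00 x2=0xfc x3=0xe4 x4=0xc9 x5=0xed  N=1 Z=0
-- IRQ taken; context saved, return-PC = 9 --
mismatch: x4: reported 0xe9 vs actual 0xc9

BAD = x4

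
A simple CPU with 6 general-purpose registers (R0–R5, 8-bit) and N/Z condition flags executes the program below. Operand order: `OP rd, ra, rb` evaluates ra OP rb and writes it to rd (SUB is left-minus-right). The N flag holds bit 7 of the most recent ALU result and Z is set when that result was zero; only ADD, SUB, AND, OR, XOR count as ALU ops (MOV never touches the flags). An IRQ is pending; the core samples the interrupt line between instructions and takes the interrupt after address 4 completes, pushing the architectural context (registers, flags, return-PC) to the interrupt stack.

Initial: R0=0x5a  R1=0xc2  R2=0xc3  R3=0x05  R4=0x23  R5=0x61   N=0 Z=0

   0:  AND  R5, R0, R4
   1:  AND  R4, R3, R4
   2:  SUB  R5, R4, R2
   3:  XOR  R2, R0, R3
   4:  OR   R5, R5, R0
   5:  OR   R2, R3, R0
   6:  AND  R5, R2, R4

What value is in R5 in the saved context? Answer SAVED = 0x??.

after  0: R0=0x5a R1=0xc2 R2=0xc3 R3=0x05 R4=0x23 R5=0x02  N=0 Z=0
after  1: R0=0x5a R1=0xc2 R2=0xc3 R3=0x05 R4=0x01 R5=0x02  N=0 Z=0
after  2: R0=0x5a R1=0xc2 R2=0xc3 R3=0x05 R4=0x01 R5=0x3e  N=0 Z=0
after  3: R0=0x5a R1=0xc2 R2=0x5f R3=0x05 R4=0x01 R5=0x3e  N=0 Z=0
after  4: R0=0x5a R1=0xc2 R2=0x5f R3=0x05 R4=0x01 R5=0x7e  N=0 Z=0
-- IRQ taken; context saved, return-PC = 5 --

SAVED = 0x7e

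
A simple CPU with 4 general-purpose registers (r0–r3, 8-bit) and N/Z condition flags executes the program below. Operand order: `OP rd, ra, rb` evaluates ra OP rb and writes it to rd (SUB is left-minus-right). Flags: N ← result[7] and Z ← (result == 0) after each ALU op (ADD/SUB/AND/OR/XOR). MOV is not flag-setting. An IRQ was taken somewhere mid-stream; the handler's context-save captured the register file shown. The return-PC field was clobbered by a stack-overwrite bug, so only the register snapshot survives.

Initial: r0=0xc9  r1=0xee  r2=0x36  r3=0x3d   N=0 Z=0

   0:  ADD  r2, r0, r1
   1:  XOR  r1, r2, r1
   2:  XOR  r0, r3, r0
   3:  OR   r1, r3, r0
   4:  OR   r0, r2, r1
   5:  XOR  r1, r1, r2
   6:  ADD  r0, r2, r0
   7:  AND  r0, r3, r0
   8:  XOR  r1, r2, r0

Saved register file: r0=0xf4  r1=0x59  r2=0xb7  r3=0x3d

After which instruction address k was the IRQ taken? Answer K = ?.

after  0: r0=0xc9 r1=0xee r2=0xb7 r3=0x3d  N=1 Z=0
after  1: r0=0xc9 r1=0x59 r2=0xb7 r3=0x3d  N=0 Z=0
after  2: r0=0xf4 r1=0x59 r2=0xb7 r3=0x3d  N=1 Z=0
-- IRQ taken; context saved, return-PC = 3 --

K = 2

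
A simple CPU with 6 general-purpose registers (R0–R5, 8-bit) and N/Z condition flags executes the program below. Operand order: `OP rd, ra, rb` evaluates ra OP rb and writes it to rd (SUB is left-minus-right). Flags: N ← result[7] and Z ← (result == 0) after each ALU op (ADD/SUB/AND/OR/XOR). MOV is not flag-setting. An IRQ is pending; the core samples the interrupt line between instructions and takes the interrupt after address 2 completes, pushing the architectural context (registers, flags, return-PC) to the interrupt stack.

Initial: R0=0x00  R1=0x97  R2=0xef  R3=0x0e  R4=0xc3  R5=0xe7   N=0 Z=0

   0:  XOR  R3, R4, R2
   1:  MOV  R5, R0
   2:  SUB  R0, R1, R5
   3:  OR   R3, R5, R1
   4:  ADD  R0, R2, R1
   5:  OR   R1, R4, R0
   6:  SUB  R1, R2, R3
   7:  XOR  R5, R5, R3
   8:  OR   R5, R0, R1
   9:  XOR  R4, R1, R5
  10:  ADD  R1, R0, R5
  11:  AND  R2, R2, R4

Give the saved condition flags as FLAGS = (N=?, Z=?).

FLAGS = (N=1, Z=0)

after  0: R0=0x00 R1=0x97 R2=0xef R3=0x2c R4=0xc3 R5=0xe7  N=0 Z=0
after  1: R0=0x00 R1=0x97 R2=0xef R3=0x2c R4=0xc3 R5=0x00  N=0 Z=0
after  2: R0=0x97 R1=0x97 R2=0xef R3=0x2c R4=0xc3 R5=0x00  N=1 Z=0
-- IRQ taken; context saved, return-PC = 3 --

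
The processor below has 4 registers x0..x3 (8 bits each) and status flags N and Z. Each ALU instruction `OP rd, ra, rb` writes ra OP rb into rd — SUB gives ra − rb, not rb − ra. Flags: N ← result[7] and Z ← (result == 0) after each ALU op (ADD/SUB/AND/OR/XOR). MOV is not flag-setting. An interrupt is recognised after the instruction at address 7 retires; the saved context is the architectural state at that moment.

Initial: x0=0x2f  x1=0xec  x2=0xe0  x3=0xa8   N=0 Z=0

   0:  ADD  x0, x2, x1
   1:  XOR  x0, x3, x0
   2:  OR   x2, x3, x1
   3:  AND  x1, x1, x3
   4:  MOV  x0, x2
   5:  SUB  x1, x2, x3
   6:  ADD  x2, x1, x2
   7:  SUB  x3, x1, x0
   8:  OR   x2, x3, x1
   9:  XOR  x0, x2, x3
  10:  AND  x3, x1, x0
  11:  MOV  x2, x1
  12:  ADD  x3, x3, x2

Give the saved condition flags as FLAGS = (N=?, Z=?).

after  0: x0=0xcc x1=0xec x2=0xe0 x3=0xa8  N=1 Z=0
after  1: x0=0x64 x1=0xec x2=0xe0 x3=0xa8  N=0 Z=0
after  2: x0=0x64 x1=0xec x2=0xec x3=0xa8  N=1 Z=0
after  3: x0=0x64 x1=0xa8 x2=0xec x3=0xa8  N=1 Z=0
after  4: x0=0xec x1=0xa8 x2=0xec x3=0xa8  N=1 Z=0
after  5: x0=0xec x1=0x44 x2=0xec x3=0xa8  N=0 Z=0
after  6: x0=0xec x1=0x44 x2=0x30 x3=0xa8  N=0 Z=0
after  7: x0=0xec x1=0x44 x2=0x30 x3=0x58  N=0 Z=0
-- IRQ taken; context saved, return-PC = 8 --

FLAGS = (N=0, Z=0)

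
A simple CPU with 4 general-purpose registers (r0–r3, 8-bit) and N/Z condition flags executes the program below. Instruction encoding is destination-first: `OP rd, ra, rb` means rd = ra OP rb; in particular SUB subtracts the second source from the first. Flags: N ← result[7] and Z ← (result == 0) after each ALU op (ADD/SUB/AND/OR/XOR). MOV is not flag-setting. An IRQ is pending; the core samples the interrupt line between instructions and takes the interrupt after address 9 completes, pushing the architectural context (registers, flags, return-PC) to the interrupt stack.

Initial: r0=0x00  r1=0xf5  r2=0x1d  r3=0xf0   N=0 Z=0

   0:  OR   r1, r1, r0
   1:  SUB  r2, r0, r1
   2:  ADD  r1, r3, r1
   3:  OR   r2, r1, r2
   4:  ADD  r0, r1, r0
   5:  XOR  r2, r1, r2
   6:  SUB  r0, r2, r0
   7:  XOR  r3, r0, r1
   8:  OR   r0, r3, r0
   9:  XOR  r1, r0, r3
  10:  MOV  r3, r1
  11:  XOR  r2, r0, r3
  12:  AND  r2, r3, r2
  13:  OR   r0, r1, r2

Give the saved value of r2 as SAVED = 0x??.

SAVED = 0x0a

after  0: r0=0x00 r1=0xf5 r2=0x1d r3=0xf0  N=1 Z=0
after  1: r0=0x00 r1=0xf5 r2=0x0b r3=0xf0  N=0 Z=0
after  2: r0=0x00 r1=0xe5 r2=0x0b r3=0xf0  N=1 Z=0
after  3: r0=0x00 r1=0xe5 r2=0xef r3=0xf0  N=1 Z=0
after  4: r0=0xe5 r1=0xe5 r2=0xef r3=0xf0  N=1 Z=0
after  5: r0=0xe5 r1=0xe5 r2=0x0a r3=0xf0  N=0 Z=0
after  6: r0=0x25 r1=0xe5 r2=0x0a r3=0xf0  N=0 Z=0
after  7: r0=0x25 r1=0xe5 r2=0x0a r3=0xc0  N=1 Z=0
after  8: r0=0xe5 r1=0xe5 r2=0x0a r3=0xc0  N=1 Z=0
after  9: r0=0xe5 r1=0x25 r2=0x0a r3=0xc0  N=0 Z=0
-- IRQ taken; context saved, return-PC = 10 --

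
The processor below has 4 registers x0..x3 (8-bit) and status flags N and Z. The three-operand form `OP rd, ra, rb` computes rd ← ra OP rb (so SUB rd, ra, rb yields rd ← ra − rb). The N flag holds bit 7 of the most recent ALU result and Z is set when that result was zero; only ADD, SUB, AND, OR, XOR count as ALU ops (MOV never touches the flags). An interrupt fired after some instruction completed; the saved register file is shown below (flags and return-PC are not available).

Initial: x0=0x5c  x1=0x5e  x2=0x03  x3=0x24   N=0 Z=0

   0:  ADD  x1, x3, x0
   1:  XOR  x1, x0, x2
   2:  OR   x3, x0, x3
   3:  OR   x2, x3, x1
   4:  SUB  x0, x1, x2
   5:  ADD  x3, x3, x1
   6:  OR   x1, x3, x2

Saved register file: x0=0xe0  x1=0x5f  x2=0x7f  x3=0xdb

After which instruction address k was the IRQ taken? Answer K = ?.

K = 5

after  0: x0=0x5c x1=0x80 x2=0x03 x3=0x24  N=1 Z=0
after  1: x0=0x5c x1=0x5f x2=0x03 x3=0x24  N=0 Z=0
after  2: x0=0x5c x1=0x5f x2=0x03 x3=0x7c  N=0 Z=0
after  3: x0=0x5c x1=0x5f x2=0x7f x3=0x7c  N=0 Z=0
after  4: x0=0xe0 x1=0x5f x2=0x7f x3=0x7c  N=1 Z=0
after  5: x0=0xe0 x1=0x5f x2=0x7f x3=0xdb  N=1 Z=0
-- IRQ taken; context saved, return-PC = 6 --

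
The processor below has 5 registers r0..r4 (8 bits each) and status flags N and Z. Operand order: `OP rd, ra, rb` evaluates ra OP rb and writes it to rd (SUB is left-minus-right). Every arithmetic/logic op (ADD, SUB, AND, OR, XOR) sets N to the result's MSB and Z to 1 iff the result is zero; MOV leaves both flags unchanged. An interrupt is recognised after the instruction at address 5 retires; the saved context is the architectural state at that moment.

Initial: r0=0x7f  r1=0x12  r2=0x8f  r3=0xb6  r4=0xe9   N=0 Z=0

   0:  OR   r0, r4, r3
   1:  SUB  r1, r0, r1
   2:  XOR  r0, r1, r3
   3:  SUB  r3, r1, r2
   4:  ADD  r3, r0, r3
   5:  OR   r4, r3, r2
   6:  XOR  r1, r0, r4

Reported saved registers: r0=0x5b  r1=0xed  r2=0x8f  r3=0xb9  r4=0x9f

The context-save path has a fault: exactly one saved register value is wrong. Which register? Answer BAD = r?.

after  0: r0=0xff r1=0x12 r2=0x8f r3=0xb6 r4=0xe9  N=1 Z=0
after  1: r0=0xff r1=0xed r2=0x8f r3=0xb6 r4=0xe9  N=1 Z=0
after  2: r0=0x5b r1=0xed r2=0x8f r3=0xb6 r4=0xe9  N=0 Z=0
after  3: r0=0x5b r1=0xed r2=0x8f r3=0x5e r4=0xe9  N=0 Z=0
after  4: r0=0x5b r1=0xed r2=0x8f r3=0xb9 r4=0xe9  N=1 Z=0
after  5: r0=0x5b r1=0xed r2=0x8f r3=0xb9 r4=0xbf  N=1 Z=0
-- IRQ taken; context saved, return-PC = 6 --
mismatch: r4: reported 0x9f vs actual 0xbf

BAD = r4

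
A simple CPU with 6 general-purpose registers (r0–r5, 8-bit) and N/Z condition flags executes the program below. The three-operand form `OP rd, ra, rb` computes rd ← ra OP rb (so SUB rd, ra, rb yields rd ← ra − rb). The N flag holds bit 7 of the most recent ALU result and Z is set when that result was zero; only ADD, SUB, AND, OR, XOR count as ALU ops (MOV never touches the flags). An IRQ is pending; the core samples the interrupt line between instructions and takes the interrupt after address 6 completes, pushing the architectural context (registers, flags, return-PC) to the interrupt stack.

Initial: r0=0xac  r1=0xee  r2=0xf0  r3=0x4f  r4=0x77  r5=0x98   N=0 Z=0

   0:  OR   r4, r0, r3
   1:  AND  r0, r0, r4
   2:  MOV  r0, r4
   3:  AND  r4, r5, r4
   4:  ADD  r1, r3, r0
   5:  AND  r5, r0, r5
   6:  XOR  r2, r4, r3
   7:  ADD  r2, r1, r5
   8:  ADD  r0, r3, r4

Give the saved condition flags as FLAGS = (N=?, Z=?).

after  0: r0=0xac r1=0xee r2=0xf0 r3=0x4f r4=0xef r5=0x98  N=1 Z=0
after  1: r0=0xac r1=0xee r2=0xf0 r3=0x4f r4=0xef r5=0x98  N=1 Z=0
after  2: r0=0xef r1=0xee r2=0xf0 r3=0x4f r4=0xef r5=0x98  N=1 Z=0
after  3: r0=0xef r1=0xee r2=0xf0 r3=0x4f r4=0x88 r5=0x98  N=1 Z=0
after  4: r0=0xef r1=0x3e r2=0xf0 r3=0x4f r4=0x88 r5=0x98  N=0 Z=0
after  5: r0=0xef r1=0x3e r2=0xf0 r3=0x4f r4=0x88 r5=0x88  N=1 Z=0
after  6: r0=0xef r1=0x3e r2=0xc7 r3=0x4f r4=0x88 r5=0x88  N=1 Z=0
-- IRQ taken; context saved, return-PC = 7 --

FLAGS = (N=1, Z=0)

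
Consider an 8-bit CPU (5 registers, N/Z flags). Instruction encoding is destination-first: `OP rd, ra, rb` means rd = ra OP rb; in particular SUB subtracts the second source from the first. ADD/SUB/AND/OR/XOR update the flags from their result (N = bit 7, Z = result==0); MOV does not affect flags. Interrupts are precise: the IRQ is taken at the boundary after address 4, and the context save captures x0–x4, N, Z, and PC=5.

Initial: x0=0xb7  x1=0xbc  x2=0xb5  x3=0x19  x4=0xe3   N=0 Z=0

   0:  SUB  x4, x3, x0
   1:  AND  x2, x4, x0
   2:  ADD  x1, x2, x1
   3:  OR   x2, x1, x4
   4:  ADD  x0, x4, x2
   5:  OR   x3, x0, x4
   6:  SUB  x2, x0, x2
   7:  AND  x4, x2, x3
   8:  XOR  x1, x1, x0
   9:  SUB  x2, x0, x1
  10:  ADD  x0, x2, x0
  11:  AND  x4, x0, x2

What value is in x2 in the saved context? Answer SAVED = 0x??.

after  0: x0=0xb7 x1=0xbc x2=0xb5 x3=0x19 x4=0x62  N=0 Z=0
after  1: x0=0xb7 x1=0xbc x2=0x22 x3=0x19 x4=0x62  N=0 Z=0
after  2: x0=0xb7 x1=0xde x2=0x22 x3=0x19 x4=0x62  N=1 Z=0
after  3: x0=0xb7 x1=0xde x2=0xfe x3=0x19 x4=0x62  N=1 Z=0
after  4: x0=0x60 x1=0xde x2=0xfe x3=0x19 x4=0x62  N=0 Z=0
-- IRQ taken; context saved, return-PC = 5 --

SAVED = 0xfe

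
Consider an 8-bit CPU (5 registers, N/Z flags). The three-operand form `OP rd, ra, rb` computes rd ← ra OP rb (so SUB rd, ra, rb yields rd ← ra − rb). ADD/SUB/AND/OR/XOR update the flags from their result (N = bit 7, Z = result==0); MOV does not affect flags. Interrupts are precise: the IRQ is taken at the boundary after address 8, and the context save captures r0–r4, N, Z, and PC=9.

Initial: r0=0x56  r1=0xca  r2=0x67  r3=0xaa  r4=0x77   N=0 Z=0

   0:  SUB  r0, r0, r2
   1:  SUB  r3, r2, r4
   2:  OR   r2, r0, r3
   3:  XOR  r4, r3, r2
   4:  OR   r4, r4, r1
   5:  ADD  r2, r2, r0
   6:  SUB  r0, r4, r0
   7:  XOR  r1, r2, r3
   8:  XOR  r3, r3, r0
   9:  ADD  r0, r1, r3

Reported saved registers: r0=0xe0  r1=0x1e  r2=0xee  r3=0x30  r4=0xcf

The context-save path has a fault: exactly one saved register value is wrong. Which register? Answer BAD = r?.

after  0: r0=0xef r1=0xca r2=0x67 r3=0xaa r4=0x77  N=1 Z=0
after  1: r0=0xef r1=0xca r2=0x67 r3=0xf0 r4=0x77  N=1 Z=0
after  2: r0=0xef r1=0xca r2=0xff r3=0xf0 r4=0x77  N=1 Z=0
after  3: r0=0xef r1=0xca r2=0xff r3=0xf0 r4=0x0f  N=0 Z=0
after  4: r0=0xef r1=0xca r2=0xff r3=0xf0 r4=0xcf  N=1 Z=0
after  5: r0=0xef r1=0xca r2=0xee r3=0xf0 r4=0xcf  N=1 Z=0
after  6: r0=0xe0 r1=0xca r2=0xee r3=0xf0 r4=0xcf  N=1 Z=0
after  7: r0=0xe0 r1=0x1e r2=0xee r3=0xf0 r4=0xcf  N=0 Z=0
after  8: r0=0xe0 r1=0x1e r2=0xee r3=0x10 r4=0xcf  N=0 Z=0
-- IRQ taken; context saved, return-PC = 9 --
mismatch: r3: reported 0x30 vs actual 0x10

BAD = r3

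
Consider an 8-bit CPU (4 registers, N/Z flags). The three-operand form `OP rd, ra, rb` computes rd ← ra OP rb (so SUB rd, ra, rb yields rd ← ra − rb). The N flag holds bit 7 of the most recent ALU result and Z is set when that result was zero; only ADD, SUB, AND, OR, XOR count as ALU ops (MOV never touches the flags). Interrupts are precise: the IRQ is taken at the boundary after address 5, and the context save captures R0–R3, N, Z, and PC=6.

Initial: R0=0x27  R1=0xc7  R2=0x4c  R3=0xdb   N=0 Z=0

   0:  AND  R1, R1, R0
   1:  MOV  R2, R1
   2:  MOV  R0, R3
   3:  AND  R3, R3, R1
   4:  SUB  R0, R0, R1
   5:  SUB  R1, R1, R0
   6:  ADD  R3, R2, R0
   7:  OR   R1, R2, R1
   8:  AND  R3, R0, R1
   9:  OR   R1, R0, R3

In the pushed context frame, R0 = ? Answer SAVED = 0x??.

SAVED = 0xd4

after  0: R0=0x27 R1=0x07 R2=0x4c R3=0xdb  N=0 Z=0
after  1: R0=0x27 R1=0x07 R2=0x07 R3=0xdb  N=0 Z=0
after  2: R0=0xdb R1=0x07 R2=0x07 R3=0xdb  N=0 Z=0
after  3: R0=0xdb R1=0x07 R2=0x07 R3=0x03  N=0 Z=0
after  4: R0=0xd4 R1=0x07 R2=0x07 R3=0x03  N=1 Z=0
after  5: R0=0xd4 R1=0x33 R2=0x07 R3=0x03  N=0 Z=0
-- IRQ taken; context saved, return-PC = 6 --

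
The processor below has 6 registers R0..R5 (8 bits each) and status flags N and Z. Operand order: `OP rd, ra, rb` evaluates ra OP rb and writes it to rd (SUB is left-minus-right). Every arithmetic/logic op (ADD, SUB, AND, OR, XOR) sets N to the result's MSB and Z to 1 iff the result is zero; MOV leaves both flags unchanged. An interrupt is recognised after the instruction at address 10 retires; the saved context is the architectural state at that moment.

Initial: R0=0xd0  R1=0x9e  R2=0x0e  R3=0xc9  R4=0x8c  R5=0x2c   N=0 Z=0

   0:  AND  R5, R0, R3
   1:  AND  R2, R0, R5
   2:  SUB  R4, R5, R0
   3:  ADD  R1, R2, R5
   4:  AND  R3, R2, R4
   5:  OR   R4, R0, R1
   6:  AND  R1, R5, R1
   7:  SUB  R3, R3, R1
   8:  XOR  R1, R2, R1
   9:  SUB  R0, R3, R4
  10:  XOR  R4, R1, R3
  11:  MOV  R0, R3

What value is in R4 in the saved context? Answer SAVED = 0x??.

SAVED = 0x00

after  0: R0=0xd0 R1=0x9e R2=0x0e R3=0xc9 R4=0x8c R5=0xc0  N=1 Z=0
after  1: R0=0xd0 R1=0x9e R2=0xc0 R3=0xc9 R4=0x8c R5=0xc0  N=1 Z=0
after  2: R0=0xd0 R1=0x9e R2=0xc0 R3=0xc9 R4=0xf0 R5=0xc0  N=1 Z=0
after  3: R0=0xd0 R1=0x80 R2=0xc0 R3=0xc9 R4=0xf0 R5=0xc0  N=1 Z=0
after  4: R0=0xd0 R1=0x80 R2=0xc0 R3=0xc0 R4=0xf0 R5=0xc0  N=1 Z=0
after  5: R0=0xd0 R1=0x80 R2=0xc0 R3=0xc0 R4=0xd0 R5=0xc0  N=1 Z=0
after  6: R0=0xd0 R1=0x80 R2=0xc0 R3=0xc0 R4=0xd0 R5=0xc0  N=1 Z=0
after  7: R0=0xd0 R1=0x80 R2=0xc0 R3=0x40 R4=0xd0 R5=0xc0  N=0 Z=0
after  8: R0=0xd0 R1=0x40 R2=0xc0 R3=0x40 R4=0xd0 R5=0xc0  N=0 Z=0
after  9: R0=0x70 R1=0x40 R2=0xc0 R3=0x40 R4=0xd0 R5=0xc0  N=0 Z=0
after 10: R0=0x70 R1=0x40 R2=0xc0 R3=0x40 R4=0x00 R5=0xc0  N=0 Z=1
-- IRQ taken; context saved, return-PC = 11 --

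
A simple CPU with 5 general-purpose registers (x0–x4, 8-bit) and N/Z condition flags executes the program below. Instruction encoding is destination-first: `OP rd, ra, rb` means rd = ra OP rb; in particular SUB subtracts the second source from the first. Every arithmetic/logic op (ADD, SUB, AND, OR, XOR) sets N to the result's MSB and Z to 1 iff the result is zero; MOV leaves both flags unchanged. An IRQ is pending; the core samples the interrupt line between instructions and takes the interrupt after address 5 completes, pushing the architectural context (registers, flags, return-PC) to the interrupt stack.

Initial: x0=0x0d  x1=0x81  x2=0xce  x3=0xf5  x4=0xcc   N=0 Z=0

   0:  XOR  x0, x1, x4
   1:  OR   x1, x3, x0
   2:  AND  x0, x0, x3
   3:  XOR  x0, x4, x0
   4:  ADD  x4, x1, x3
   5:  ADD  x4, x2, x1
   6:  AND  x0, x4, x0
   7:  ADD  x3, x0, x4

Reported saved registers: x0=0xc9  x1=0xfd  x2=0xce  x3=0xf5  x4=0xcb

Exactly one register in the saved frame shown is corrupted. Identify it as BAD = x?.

BAD = x0

after  0: x0=0x4d x1=0x81 x2=0xce x3=0xf5 x4=0xcc  N=0 Z=0
after  1: x0=0x4d x1=0xfd x2=0xce x3=0xf5 x4=0xcc  N=1 Z=0
after  2: x0=0x45 x1=0xfd x2=0xce x3=0xf5 x4=0xcc  N=0 Z=0
after  3: x0=0x89 x1=0xfd x2=0xce x3=0xf5 x4=0xcc  N=1 Z=0
after  4: x0=0x89 x1=0xfd x2=0xce x3=0xf5 x4=0xf2  N=1 Z=0
after  5: x0=0x89 x1=0xfd x2=0xce x3=0xf5 x4=0xcb  N=1 Z=0
-- IRQ taken; context saved, return-PC = 6 --
mismatch: x0: reported 0xc9 vs actual 0x89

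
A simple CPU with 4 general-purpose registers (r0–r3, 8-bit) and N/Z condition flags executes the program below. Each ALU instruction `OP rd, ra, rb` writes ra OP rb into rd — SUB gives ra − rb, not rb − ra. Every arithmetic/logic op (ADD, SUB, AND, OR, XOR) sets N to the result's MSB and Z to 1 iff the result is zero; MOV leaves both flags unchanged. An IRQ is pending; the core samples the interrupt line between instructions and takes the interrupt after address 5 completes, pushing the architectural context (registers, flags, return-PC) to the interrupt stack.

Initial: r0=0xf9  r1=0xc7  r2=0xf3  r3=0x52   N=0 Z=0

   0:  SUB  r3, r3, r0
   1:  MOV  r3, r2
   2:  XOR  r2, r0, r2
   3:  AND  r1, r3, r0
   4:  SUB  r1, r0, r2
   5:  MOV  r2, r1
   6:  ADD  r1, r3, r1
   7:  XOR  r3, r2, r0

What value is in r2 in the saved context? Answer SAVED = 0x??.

SAVED = 0xef

after  0: r0=0xf9 r1=0xc7 r2=0xf3 r3=0x59  N=0 Z=0
after  1: r0=0xf9 r1=0xc7 r2=0xf3 r3=0xf3  N=0 Z=0
after  2: r0=0xf9 r1=0xc7 r2=0x0a r3=0xf3  N=0 Z=0
after  3: r0=0xf9 r1=0xf1 r2=0x0a r3=0xf3  N=1 Z=0
after  4: r0=0xf9 r1=0xef r2=0x0a r3=0xf3  N=1 Z=0
after  5: r0=0xf9 r1=0xef r2=0xef r3=0xf3  N=1 Z=0
-- IRQ taken; context saved, return-PC = 6 --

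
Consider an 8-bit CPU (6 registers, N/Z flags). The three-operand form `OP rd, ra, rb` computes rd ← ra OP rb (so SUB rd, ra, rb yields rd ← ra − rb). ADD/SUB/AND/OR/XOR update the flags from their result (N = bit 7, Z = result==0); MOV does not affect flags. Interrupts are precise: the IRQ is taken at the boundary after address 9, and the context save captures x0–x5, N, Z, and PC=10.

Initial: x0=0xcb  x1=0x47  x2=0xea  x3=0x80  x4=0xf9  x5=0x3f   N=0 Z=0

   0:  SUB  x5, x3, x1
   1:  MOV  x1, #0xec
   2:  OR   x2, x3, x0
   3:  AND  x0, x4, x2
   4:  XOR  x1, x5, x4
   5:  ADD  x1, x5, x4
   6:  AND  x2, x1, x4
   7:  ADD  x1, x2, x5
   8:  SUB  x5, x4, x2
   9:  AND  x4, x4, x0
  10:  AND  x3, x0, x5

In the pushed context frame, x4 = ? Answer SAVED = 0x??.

after  0: x0=0xcb x1=0x47 x2=0xea x3=0x80 x4=0xf9 x5=0x39  N=0 Z=0
after  1: x0=0xcb x1=0xec x2=0xea x3=0x80 x4=0xf9 x5=0x39  N=0 Z=0
after  2: x0=0xcb x1=0xec x2=0xcb x3=0x80 x4=0xf9 x5=0x39  N=1 Z=0
after  3: x0=0xc9 x1=0xec x2=0xcb x3=0x80 x4=0xf9 x5=0x39  N=1 Z=0
after  4: x0=0xc9 x1=0xc0 x2=0xcb x3=0x80 x4=0xf9 x5=0x39  N=1 Z=0
after  5: x0=0xc9 x1=0x32 x2=0xcb x3=0x80 x4=0xf9 x5=0x39  N=0 Z=0
after  6: x0=0xc9 x1=0x32 x2=0x30 x3=0x80 x4=0xf9 x5=0x39  N=0 Z=0
after  7: x0=0xc9 x1=0x69 x2=0x30 x3=0x80 x4=0xf9 x5=0x39  N=0 Z=0
after  8: x0=0xc9 x1=0x69 x2=0x30 x3=0x80 x4=0xf9 x5=0xc9  N=1 Z=0
after  9: x0=0xc9 x1=0x69 x2=0x30 x3=0x80 x4=0xc9 x5=0xc9  N=1 Z=0
-- IRQ taken; context saved, return-PC = 10 --

SAVED = 0xc9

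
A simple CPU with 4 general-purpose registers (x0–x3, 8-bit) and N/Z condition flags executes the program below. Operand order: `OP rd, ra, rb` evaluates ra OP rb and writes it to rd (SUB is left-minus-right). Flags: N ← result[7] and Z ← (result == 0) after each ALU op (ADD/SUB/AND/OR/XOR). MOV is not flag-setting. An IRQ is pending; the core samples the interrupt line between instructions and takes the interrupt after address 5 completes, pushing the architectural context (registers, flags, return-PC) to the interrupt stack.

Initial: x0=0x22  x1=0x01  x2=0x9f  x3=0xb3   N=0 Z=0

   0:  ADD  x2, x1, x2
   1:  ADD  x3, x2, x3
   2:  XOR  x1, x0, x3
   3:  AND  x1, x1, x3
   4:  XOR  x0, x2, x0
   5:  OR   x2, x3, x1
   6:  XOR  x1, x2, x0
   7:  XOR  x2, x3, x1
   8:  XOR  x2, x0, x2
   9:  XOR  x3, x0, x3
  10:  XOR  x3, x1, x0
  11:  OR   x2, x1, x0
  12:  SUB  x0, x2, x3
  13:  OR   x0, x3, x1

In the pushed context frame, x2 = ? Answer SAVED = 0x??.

after  0: x0=0x22 x1=0x01 x2=0xa0 x3=0xb3  N=1 Z=0
after  1: x0=0x22 x1=0x01 x2=0xa0 x3=0x53  N=0 Z=0
after  2: x0=0x22 x1=0x71 x2=0xa0 x3=0x53  N=0 Z=0
after  3: x0=0x22 x1=0x51 x2=0xa0 x3=0x53  N=0 Z=0
after  4: x0=0x82 x1=0x51 x2=0xa0 x3=0x53  N=1 Z=0
after  5: x0=0x82 x1=0x51 x2=0x53 x3=0x53  N=0 Z=0
-- IRQ taken; context saved, return-PC = 6 --

SAVED = 0x53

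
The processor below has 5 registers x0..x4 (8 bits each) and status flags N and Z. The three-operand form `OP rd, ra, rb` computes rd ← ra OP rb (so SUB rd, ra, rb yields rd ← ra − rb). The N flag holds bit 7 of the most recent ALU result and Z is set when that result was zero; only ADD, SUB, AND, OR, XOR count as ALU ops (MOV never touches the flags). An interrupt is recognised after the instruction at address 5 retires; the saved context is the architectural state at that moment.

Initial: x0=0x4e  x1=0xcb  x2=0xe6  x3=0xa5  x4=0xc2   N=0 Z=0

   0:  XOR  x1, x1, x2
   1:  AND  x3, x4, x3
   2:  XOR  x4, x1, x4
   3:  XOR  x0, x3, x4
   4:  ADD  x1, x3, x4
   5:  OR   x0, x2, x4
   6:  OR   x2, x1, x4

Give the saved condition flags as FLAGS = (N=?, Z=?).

after  0: x0=0x4e x1=0x2d x2=0xe6 x3=0xa5 x4=0xc2  N=0 Z=0
after  1: x0=0x4e x1=0x2d x2=0xe6 x3=0x80 x4=0xc2  N=1 Z=0
after  2: x0=0x4e x1=0x2d x2=0xe6 x3=0x80 x4=0xef  N=1 Z=0
after  3: x0=0x6f x1=0x2d x2=0xe6 x3=0x80 x4=0xef  N=0 Z=0
after  4: x0=0x6f x1=0x6f x2=0xe6 x3=0x80 x4=0xef  N=0 Z=0
after  5: x0=0xef x1=0x6f x2=0xe6 x3=0x80 x4=0xef  N=1 Z=0
-- IRQ taken; context saved, return-PC = 6 --

FLAGS = (N=1, Z=0)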